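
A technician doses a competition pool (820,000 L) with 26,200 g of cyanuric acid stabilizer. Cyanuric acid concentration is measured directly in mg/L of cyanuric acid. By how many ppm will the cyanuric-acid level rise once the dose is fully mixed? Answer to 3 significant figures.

Rise: 26,200 g / 820,000 L × 1000 = 31.95 mg/L.

32.0 ppm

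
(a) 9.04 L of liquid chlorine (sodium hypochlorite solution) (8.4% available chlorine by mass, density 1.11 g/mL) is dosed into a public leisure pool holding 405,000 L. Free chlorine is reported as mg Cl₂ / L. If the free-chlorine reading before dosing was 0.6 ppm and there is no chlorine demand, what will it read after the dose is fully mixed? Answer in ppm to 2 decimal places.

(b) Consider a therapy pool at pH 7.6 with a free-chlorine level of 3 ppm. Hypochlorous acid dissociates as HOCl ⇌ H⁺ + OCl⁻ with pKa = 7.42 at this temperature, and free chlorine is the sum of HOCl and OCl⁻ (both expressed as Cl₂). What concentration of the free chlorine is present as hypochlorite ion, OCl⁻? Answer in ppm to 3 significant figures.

(a) 2.68 ppm; (b) 1.81 ppm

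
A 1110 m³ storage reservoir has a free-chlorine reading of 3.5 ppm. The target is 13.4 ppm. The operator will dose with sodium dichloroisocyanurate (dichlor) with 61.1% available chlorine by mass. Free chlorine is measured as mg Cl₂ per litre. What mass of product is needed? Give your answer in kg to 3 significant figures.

Volume: 1110 m³ = 1,110,000 L.
Chlorine deficit: 13.4 − 3.5 = 9.9 ppm = 9.9 mg/L as Cl₂.
Cl₂ equivalent needed: 9.9 mg/L × 1,110,000 L = 10,990,000 mg = 10,990 g.
Product at 61.1% available chlorine: 10,990 / 0.611 = 17,990 g.

18.0 kg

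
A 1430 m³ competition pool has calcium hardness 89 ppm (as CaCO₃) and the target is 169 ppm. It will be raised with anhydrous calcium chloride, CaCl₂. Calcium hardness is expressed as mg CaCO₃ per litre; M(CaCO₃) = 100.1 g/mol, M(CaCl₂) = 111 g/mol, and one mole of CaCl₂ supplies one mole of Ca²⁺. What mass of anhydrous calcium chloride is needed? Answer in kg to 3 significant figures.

127 kg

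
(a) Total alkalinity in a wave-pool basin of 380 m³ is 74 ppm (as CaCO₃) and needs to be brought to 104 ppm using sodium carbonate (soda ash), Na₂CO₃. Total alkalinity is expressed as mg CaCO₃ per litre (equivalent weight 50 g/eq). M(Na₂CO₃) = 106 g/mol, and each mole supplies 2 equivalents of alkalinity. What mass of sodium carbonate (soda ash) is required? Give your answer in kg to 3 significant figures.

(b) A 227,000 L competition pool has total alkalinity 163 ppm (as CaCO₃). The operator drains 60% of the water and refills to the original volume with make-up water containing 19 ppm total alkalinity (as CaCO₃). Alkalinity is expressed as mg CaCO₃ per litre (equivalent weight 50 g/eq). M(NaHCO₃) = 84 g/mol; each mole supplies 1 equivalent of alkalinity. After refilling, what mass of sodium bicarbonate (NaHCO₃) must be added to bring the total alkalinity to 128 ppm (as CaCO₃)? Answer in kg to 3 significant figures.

(a) 12.1 kg; (b) 19.6 kg

(a) Volume: 380 m³ = 380,000 L.
(a) Alkalinity to add: (104 − 74) = 30 mg/L as CaCO₃ × 380,000 L = 11,400 g as CaCO₃.
(a) Equivalents: 11,400 g ÷ 50 g/eq = 228 eq.
(a) Each mole of Na₂CO₃ supplies 2 eq, so 228 / 2 = 114 mol.
(a) Mass: 114 mol × 106 g/mol = 12,080 g.

(b) After draining 60% and refilling: 163 × 0.40 + 19 × 0.60 = 76.6 ppm.
(b) Deficit to target: 128 − 76.6 = 51.4 mg/L.
(b) As CaCO₃: 51.4 mg/L × 227,000 L = 11,670 g; ÷ 50 g/eq ÷ 1 = 233.4 mol NaHCO₃.
(b) Mass: 233.4 × 84 = 19,600 g.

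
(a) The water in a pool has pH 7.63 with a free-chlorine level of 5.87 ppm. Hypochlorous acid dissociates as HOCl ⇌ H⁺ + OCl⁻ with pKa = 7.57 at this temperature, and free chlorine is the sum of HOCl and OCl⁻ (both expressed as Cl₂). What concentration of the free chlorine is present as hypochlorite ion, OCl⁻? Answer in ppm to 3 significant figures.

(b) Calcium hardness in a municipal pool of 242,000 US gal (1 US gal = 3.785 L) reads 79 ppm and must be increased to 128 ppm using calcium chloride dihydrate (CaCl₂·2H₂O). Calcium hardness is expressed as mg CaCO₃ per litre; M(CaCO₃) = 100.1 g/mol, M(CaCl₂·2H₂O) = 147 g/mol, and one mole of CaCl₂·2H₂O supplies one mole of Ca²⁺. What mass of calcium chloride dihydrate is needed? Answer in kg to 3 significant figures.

(a) 3.14 ppm; (b) 65.9 kg

(a) [OCl⁻]/[HOCl] = 10^(pH − pKa) = 10^(7.63 − 7.57) = 10^0.06 = 1.148.
(a) Fraction as HOCl = 1 / (1 + 1.148) = 0.4655.
(a) OCl⁻ = (1 − 0.4655) × 5.87 ppm = 3.137 ppm.

(b) Volume: 242,000 US gal × 3.785 L/gal = 915,970 L.
(b) Hardness to add: (128 − 79) = 49 mg/L as CaCO₃ × 915,970 L = 44,880 g as CaCO₃.
(b) Moles of Ca²⁺ (1 mol Ca²⁺ ≡ 1 mol CaCO₃): 44,880 / 100.1 g/mol = 448.4 mol.
(b) Mass of CaCl₂·2H₂O: 448.4 × 147 = 65,910 g.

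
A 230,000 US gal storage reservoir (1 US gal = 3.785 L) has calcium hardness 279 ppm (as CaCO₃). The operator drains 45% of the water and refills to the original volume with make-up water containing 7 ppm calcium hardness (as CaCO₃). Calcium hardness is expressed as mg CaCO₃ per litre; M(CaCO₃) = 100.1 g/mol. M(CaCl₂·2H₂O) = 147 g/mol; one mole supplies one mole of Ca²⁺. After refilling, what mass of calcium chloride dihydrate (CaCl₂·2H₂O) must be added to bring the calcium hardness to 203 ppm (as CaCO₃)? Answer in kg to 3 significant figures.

Volume: 230,000 US gal × 3.785 L/gal = 870,550 L.
After draining 45% and refilling: 279 × 0.55 + 7 × 0.45 = 156.6 ppm.
Deficit to target: 203 − 156.6 = 46.4 mg/L.
As CaCO₃: 46.4 mg/L × 870,550 L = 40,390 g; ÷ 100.1 = 403.5 mol Ca²⁺.
Mass: 403.5 × 147 = 59,320 g.

59.3 kg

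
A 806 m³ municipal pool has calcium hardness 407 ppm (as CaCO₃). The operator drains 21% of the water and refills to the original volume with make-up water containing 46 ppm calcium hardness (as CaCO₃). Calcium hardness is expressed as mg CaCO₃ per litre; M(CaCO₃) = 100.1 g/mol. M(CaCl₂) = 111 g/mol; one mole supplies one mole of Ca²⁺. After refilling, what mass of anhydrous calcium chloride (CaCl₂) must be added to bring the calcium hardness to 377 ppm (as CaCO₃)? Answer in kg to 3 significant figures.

40.9 kg

Volume: 806 m³ = 806,000 L.
After draining 21% and refilling: 407 × 0.79 + 46 × 0.21 = 331.19 ppm.
Deficit to target: 377 − 331.19 = 45.81 mg/L.
As CaCO₃: 45.81 mg/L × 806,000 L = 36,920 g; ÷ 100.1 = 368.9 mol Ca²⁺.
Mass: 368.9 × 111 = 40,940 g.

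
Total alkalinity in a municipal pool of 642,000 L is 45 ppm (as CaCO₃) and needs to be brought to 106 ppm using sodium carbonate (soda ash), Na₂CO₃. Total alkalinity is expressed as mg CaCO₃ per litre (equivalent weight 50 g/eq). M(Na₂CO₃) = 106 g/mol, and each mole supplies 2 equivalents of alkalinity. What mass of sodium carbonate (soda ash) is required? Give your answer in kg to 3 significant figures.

Alkalinity to add: (106 − 45) = 61 mg/L as CaCO₃ × 642,000 L = 39,160 g as CaCO₃.
Equivalents: 39,160 g ÷ 50 g/eq = 783.2 eq.
Each mole of Na₂CO₃ supplies 2 eq, so 783.2 / 2 = 391.6 mol.
Mass: 391.6 mol × 106 g/mol = 41,510 g.

41.5 kg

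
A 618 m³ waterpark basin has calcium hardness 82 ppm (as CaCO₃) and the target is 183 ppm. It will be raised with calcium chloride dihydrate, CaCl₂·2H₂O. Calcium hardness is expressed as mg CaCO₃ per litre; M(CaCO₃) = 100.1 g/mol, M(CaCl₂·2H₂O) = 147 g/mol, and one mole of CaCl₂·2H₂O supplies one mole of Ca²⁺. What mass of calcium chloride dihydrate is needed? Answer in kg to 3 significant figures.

Volume: 618 m³ = 618,000 L.
Hardness to add: (183 − 82) = 101 mg/L as CaCO₃ × 618,000 L = 62,420 g as CaCO₃.
Moles of Ca²⁺ (1 mol Ca²⁺ ≡ 1 mol CaCO₃): 62,420 / 100.1 g/mol = 623.6 mol.
Mass of CaCl₂·2H₂O: 623.6 × 147 = 91,660 g.

91.7 kg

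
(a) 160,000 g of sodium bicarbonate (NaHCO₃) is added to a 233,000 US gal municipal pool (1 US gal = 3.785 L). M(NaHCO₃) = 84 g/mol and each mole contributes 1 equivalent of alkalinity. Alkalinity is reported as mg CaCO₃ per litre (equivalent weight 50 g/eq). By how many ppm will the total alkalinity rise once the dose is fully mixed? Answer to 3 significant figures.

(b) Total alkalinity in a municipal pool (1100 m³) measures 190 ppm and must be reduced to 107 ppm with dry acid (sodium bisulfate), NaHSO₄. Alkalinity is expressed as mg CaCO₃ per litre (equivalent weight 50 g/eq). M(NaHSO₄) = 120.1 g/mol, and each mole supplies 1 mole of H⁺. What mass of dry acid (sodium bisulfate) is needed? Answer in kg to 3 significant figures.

(a) Volume: 233,000 US gal × 3.785 L/gal = 881,905 L.
(a) Moles of NaHCO₃: 160,000 g ÷ 84 g/mol = 1905 mol → 1905 eq of alkalinity.
(a) As CaCO₃: 1905 eq × 50 g/eq = 95,240 g.
(a) Rise: 95,240 g / 881,905 L × 1000 = 108 mg/L.

(b) Volume: 1100 m³ = 1,100,000 L.
(b) Alkalinity to neutralize: (190 − 107) = 83 mg/L as CaCO₃ × 1,100,000 L = 91,300 g as CaCO₃.
(b) Equivalents of H⁺ required: 91,300 ÷ 50 g/eq = 1826 eq = 1826 mol NaHSO₄.
(b) Mass of NaHSO₄: 1826 × 120.1 = 219,300 g.

(a) 108 ppm; (b) 219 kg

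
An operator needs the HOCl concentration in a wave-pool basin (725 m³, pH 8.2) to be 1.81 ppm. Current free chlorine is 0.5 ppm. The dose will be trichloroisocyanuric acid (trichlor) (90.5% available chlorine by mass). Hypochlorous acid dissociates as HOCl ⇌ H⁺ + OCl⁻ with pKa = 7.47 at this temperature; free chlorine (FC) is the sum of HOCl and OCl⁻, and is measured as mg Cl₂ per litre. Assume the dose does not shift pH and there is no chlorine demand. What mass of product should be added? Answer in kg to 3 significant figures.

Volume: 725 m³ = 725,000 L.
[OCl⁻]/[HOCl] = 10^(pH − pKa) = 10^(8.2 − 7.47) = 5.37; fraction as HOCl = 1/(1 + 5.37) = 0.157.
Free chlorine required for 1.81 ppm HOCl: 1.81 / 0.157 = 11.53 ppm.
FC to add: 11.53 − 0.5 = 11.03 mg/L as Cl₂.
Cl₂ equivalent: 11.03 mg/L × 725,000 L = 7997 g.
Product at 90.5% available Cl: 7997 / 0.905 = 8836 g.

8.84 kg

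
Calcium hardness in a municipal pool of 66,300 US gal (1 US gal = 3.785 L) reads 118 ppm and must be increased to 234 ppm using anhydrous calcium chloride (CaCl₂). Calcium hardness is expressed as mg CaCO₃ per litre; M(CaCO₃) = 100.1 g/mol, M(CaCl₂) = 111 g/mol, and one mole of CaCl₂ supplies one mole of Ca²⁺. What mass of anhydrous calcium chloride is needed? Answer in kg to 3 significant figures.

32.3 kg

Volume: 66,300 US gal × 3.785 L/gal = 250,946 L.
Hardness to add: (234 − 118) = 116 mg/L as CaCO₃ × 250,946 L = 29,110 g as CaCO₃.
Moles of Ca²⁺ (1 mol Ca²⁺ ≡ 1 mol CaCO₃): 29,110 / 100.1 g/mol = 290.8 mol.
Mass of CaCl₂: 290.8 × 111 = 32,280 g.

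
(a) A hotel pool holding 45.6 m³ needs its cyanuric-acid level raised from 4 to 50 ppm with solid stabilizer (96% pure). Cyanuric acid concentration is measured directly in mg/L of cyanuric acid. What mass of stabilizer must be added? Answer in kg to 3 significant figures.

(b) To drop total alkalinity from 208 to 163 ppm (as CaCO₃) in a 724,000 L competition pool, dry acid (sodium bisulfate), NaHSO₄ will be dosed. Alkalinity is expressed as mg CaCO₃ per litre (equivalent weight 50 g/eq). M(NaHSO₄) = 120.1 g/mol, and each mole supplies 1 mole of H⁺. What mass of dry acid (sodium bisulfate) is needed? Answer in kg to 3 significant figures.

(a) 2.19 kg; (b) 78.3 kg

(a) Volume: 45.6 m³ = 45,600 L.
(a) CYA to add: (50 − 4) = 46 mg/L × 45,600 L = 2098 g cyanuric acid.
(a) At 96% purity: 2098 / 0.96 = 2185 g product.

(b) Alkalinity to neutralize: (208 − 163) = 45 mg/L as CaCO₃ × 724,000 L = 32,580 g as CaCO₃.
(b) Equivalents of H⁺ required: 32,580 ÷ 50 g/eq = 651.6 eq = 651.6 mol NaHSO₄.
(b) Mass of NaHSO₄: 651.6 × 120.1 = 78,260 g.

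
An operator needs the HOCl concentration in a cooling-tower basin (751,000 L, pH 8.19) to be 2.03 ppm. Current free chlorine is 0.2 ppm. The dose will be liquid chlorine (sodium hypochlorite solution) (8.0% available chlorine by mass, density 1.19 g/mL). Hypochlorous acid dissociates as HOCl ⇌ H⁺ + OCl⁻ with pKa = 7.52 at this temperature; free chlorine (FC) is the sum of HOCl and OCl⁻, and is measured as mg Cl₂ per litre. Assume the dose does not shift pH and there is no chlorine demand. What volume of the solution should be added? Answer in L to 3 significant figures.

[OCl⁻]/[HOCl] = 10^(pH − pKa) = 10^(8.19 − 7.52) = 4.677; fraction as HOCl = 1/(1 + 4.677) = 0.1761.
Free chlorine required for 2.03 ppm HOCl: 2.03 / 0.1761 = 11.53 ppm.
FC to add: 11.53 − 0.2 = 11.33 mg/L as Cl₂.
Cl₂ equivalent: 11.33 mg/L × 751,000 L = 8505 g.
Product at 8.0% available Cl: 8505 / 0.08 = 106,300 g.
Volume: 106,300 g ÷ 1.19 g/mL = 89,340 mL.

89.3 L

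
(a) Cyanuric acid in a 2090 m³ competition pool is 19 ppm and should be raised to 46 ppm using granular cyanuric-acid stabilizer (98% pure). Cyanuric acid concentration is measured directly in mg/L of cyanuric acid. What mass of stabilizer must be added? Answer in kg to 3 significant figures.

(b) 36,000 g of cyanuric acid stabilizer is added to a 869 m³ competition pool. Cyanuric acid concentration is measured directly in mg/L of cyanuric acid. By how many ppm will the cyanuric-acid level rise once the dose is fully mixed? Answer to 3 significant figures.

(a) 57.6 kg; (b) 41.4 ppm

(a) Volume: 2090 m³ = 2,090,000 L.
(a) CYA to add: (46 − 19) = 27 mg/L × 2,090,000 L = 56,430 g cyanuric acid.
(a) At 98% purity: 56,430 / 0.98 = 57,580 g product.

(b) Volume: 869 m³ = 869,000 L.
(b) Rise: 36,000 g / 869,000 L × 1000 = 41.43 mg/L.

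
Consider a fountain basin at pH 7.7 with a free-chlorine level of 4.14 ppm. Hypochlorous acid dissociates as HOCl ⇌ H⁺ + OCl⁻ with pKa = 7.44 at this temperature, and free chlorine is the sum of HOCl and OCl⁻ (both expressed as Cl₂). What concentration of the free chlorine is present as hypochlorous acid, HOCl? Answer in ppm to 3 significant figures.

1.47 ppm

[OCl⁻]/[HOCl] = 10^(pH − pKa) = 10^(7.7 − 7.44) = 10^0.26 = 1.82.
Fraction as HOCl = 1 / (1 + 1.82) = 0.3546.
HOCl = 0.3546 × 4.14 ppm = 1.468 ppm.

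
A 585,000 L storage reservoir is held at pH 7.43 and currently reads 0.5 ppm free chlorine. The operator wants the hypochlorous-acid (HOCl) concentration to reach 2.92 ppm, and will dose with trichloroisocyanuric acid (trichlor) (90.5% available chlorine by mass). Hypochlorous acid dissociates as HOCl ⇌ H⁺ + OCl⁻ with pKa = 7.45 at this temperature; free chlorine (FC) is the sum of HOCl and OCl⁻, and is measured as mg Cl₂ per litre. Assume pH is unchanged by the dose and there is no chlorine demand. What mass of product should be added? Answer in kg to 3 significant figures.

[OCl⁻]/[HOCl] = 10^(pH − pKa) = 10^(7.43 − 7.45) = 0.955; fraction as HOCl = 1/(1 + 0.955) = 0.5115.
Free chlorine required for 2.92 ppm HOCl: 2.92 / 0.5115 = 5.709 ppm.
FC to add: 5.709 − 0.5 = 5.209 mg/L as Cl₂.
Cl₂ equivalent: 5.209 mg/L × 585,000 L = 3047 g.
Product at 90.5% available Cl: 3047 / 0.905 = 3367 g.

3.37 kg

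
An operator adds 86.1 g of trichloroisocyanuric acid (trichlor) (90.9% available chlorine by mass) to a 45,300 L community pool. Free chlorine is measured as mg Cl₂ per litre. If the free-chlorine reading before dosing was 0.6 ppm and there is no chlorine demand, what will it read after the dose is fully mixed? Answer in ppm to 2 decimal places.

2.33 ppm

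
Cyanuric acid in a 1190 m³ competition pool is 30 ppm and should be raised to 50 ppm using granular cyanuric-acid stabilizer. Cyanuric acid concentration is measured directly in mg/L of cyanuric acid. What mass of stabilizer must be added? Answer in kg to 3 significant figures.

23.8 kg

Volume: 1190 m³ = 1,190,000 L.
CYA to add: (50 − 30) = 20 mg/L × 1,190,000 L = 23,800 g cyanuric acid.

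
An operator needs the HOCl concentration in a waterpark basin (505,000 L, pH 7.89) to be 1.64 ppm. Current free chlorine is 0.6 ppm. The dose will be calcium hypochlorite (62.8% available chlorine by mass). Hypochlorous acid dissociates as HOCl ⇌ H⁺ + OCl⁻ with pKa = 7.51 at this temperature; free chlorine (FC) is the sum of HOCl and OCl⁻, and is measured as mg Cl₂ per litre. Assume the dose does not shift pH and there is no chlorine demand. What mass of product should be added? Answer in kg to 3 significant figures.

[OCl⁻]/[HOCl] = 10^(pH − pKa) = 10^(7.89 − 7.51) = 2.399; fraction as HOCl = 1/(1 + 2.399) = 0.2942.
Free chlorine required for 1.64 ppm HOCl: 1.64 / 0.2942 = 5.574 ppm.
FC to add: 5.574 − 0.6 = 4.974 mg/L as Cl₂.
Cl₂ equivalent: 4.974 mg/L × 505,000 L = 2512 g.
Product at 62.8% available Cl: 2512 / 0.628 = 4000 g.

4.00 kg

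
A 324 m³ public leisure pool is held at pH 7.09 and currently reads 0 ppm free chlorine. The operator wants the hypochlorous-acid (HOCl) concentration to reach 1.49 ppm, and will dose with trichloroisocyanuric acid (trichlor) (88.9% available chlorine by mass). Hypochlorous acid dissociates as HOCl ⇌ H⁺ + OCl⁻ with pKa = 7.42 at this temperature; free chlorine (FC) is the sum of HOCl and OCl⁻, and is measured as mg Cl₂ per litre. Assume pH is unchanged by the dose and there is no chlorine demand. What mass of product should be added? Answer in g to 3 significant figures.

Volume: 324 m³ = 324,000 L.
[OCl⁻]/[HOCl] = 10^(pH − pKa) = 10^(7.09 − 7.42) = 0.4677; fraction as HOCl = 1/(1 + 0.4677) = 0.6813.
Free chlorine required for 1.49 ppm HOCl: 1.49 / 0.6813 = 2.187 ppm.
FC to add: 2.187 − 0 = 2.187 mg/L as Cl₂.
Cl₂ equivalent: 2.187 mg/L × 324,000 L = 708.6 g.
Product at 88.9% available Cl: 708.6 / 0.889 = 797 g.

797 g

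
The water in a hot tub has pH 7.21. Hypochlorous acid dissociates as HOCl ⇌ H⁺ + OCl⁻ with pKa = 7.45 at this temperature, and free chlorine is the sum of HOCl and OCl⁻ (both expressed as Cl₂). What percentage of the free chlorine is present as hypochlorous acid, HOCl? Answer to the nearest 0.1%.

[OCl⁻]/[HOCl] = 10^(pH − pKa) = 10^(7.21 − 7.45) = 10^-0.24 = 0.5754.
Fraction as HOCl = 1 / (1 + 0.5754) = 0.6347.

63.5%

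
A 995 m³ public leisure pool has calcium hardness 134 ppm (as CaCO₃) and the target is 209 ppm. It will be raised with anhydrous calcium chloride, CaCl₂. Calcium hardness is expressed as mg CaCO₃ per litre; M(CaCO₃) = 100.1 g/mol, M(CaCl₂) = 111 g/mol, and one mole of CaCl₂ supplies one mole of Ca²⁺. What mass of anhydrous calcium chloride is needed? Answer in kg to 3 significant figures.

Volume: 995 m³ = 995,000 L.
Hardness to add: (209 − 134) = 75 mg/L as CaCO₃ × 995,000 L = 74,620 g as CaCO₃.
Moles of Ca²⁺ (1 mol Ca²⁺ ≡ 1 mol CaCO₃): 74,620 / 100.1 g/mol = 745.5 mol.
Mass of CaCl₂: 745.5 × 111 = 82,750 g.

82.8 kg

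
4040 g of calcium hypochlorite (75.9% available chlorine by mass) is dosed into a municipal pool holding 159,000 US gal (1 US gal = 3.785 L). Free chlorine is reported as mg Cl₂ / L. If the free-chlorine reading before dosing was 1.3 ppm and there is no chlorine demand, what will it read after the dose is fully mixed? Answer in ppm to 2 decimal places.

Volume: 159,000 US gal × 3.785 L/gal = 601,815 L.
Available chlorine delivered: 4040 g × 0.759 = 3066 g as Cl₂.
Concentration rise: 3066 g / 601,815 L = 5.095 mg/L = 5.10 ppm.
Final FC: 1.3 + 5.10 = 6.40 ppm.

6.40 ppm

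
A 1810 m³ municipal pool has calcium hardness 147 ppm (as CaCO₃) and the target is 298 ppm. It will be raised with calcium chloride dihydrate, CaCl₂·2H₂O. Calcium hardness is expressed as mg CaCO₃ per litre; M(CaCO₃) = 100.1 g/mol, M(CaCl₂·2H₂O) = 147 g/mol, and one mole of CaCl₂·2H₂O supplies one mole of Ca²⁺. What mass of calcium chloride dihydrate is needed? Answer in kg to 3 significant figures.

401 kg

Volume: 1810 m³ = 1,810,000 L.
Hardness to add: (298 − 147) = 151 mg/L as CaCO₃ × 1,810,000 L = 273,300 g as CaCO₃.
Moles of Ca²⁺ (1 mol Ca²⁺ ≡ 1 mol CaCO₃): 273,300 / 100.1 g/mol = 2730 mol.
Mass of CaCl₂·2H₂O: 2730 × 147 = 401,400 g.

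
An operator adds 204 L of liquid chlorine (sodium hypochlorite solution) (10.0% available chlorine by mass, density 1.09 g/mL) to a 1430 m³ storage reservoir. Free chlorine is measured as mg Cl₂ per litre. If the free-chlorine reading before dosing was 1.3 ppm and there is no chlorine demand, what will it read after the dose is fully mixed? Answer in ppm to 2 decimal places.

Volume: 1430 m³ = 1,430,000 L.
Mass of solution: 204 L × 1000 mL/L × 1.09 g/mL = 222,400 g.
Available chlorine delivered: 222,400 g × 0.1 = 22,240 g as Cl₂.
Concentration rise: 22,240 g / 1,430,000 L = 15.55 mg/L = 15.55 ppm.
Final FC: 1.3 + 15.55 = 16.85 ppm.

16.85 ppm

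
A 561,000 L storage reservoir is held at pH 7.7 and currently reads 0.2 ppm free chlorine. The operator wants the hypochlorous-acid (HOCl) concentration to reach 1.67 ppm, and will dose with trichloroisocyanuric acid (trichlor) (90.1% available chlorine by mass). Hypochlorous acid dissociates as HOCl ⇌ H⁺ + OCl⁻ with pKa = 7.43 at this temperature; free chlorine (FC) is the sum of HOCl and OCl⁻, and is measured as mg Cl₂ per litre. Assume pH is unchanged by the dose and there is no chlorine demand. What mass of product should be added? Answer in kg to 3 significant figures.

[OCl⁻]/[HOCl] = 10^(pH − pKa) = 10^(7.7 − 7.43) = 1.862; fraction as HOCl = 1/(1 + 1.862) = 0.3494.
Free chlorine required for 1.67 ppm HOCl: 1.67 / 0.3494 = 4.78 ppm.
FC to add: 4.78 − 0.2 = 4.58 mg/L as Cl₂.
Cl₂ equivalent: 4.58 mg/L × 561,000 L = 2569 g.
Product at 90.1% available Cl: 2569 / 0.901 = 2852 g.

2.85 kg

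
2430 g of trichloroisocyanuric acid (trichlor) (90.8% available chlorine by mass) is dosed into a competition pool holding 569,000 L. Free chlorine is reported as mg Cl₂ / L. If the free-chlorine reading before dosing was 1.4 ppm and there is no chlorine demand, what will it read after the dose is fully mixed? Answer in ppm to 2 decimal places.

5.28 ppm

Available chlorine delivered: 2430 g × 0.908 = 2206 g as Cl₂.
Concentration rise: 2206 g / 569,000 L = 3.878 mg/L = 3.88 ppm.
Final FC: 1.4 + 3.88 = 5.28 ppm.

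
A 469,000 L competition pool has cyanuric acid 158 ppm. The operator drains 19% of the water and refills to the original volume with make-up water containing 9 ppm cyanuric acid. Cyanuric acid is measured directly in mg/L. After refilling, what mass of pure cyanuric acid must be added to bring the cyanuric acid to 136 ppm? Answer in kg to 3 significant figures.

After draining 19% and refilling: 158 × 0.81 + 9 × 0.19 = 129.69 ppm.
Deficit to target: 136 − 129.69 = 6.31 mg/L.
Mass: 6.31 mg/L × 469,000 L = 2959 g cyanuric acid.

2.96 kg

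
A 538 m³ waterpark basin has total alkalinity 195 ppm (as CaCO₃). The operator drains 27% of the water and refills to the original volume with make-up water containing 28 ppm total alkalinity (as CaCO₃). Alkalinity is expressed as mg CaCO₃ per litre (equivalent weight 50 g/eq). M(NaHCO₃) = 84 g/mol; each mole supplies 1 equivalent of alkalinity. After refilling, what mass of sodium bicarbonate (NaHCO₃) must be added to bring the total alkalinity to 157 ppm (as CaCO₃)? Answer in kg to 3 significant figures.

6.41 kg

Volume: 538 m³ = 538,000 L.
After draining 27% and refilling: 195 × 0.73 + 28 × 0.27 = 149.91 ppm.
Deficit to target: 157 − 149.91 = 7.09 mg/L.
As CaCO₃: 7.09 mg/L × 538,000 L = 3814 g; ÷ 50 g/eq ÷ 1 = 76.29 mol NaHCO₃.
Mass: 76.29 × 84 = 6408 g.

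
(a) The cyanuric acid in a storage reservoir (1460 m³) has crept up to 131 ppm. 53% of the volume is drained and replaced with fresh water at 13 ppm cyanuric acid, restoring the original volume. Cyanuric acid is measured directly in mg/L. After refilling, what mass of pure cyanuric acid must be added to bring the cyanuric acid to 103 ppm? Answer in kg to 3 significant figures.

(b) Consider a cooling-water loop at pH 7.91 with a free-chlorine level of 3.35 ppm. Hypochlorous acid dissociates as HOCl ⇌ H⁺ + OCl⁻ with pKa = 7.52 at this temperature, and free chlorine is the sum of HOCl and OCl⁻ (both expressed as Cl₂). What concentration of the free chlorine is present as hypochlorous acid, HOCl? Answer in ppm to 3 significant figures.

(a) 50.4 kg; (b) 0.970 ppm

(a) Volume: 1460 m³ = 1,460,000 L.
(a) After draining 53% and refilling: 131 × 0.47 + 13 × 0.53 = 68.46 ppm.
(a) Deficit to target: 103 − 68.46 = 34.54 mg/L.
(a) Mass: 34.54 mg/L × 1,460,000 L = 50,430 g cyanuric acid.

(b) [OCl⁻]/[HOCl] = 10^(pH − pKa) = 10^(7.91 − 7.52) = 10^0.39 = 2.455.
(b) Fraction as HOCl = 1 / (1 + 2.455) = 0.2895.
(b) HOCl = 0.2895 × 3.35 ppm = 0.9697 ppm.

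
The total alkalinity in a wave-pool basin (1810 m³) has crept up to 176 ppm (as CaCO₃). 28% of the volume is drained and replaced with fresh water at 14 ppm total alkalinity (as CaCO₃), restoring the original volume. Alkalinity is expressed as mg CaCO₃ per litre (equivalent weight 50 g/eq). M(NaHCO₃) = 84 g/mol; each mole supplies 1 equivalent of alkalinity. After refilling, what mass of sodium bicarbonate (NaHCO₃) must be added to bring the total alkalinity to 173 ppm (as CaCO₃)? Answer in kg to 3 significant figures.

129 kg

Volume: 1810 m³ = 1,810,000 L.
After draining 28% and refilling: 176 × 0.72 + 14 × 0.28 = 130.64 ppm.
Deficit to target: 173 − 130.64 = 42.36 mg/L.
As CaCO₃: 42.36 mg/L × 1,810,000 L = 76,670 g; ÷ 50 g/eq ÷ 1 = 1533 mol NaHCO₃.
Mass: 1533 × 84 = 128,800 g.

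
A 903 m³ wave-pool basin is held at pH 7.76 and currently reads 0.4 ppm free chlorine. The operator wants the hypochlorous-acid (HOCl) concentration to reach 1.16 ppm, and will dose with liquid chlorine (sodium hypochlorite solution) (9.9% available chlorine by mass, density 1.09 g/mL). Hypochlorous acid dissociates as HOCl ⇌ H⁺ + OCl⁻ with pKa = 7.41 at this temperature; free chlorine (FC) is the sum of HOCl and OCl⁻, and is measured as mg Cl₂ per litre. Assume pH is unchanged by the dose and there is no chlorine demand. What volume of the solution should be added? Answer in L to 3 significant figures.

28.1 L

Volume: 903 m³ = 903,000 L.
[OCl⁻]/[HOCl] = 10^(pH − pKa) = 10^(7.76 − 7.41) = 2.239; fraction as HOCl = 1/(1 + 2.239) = 0.3088.
Free chlorine required for 1.16 ppm HOCl: 1.16 / 0.3088 = 3.757 ppm.
FC to add: 3.757 − 0.4 = 3.357 mg/L as Cl₂.
Cl₂ equivalent: 3.357 mg/L × 903,000 L = 3031 g.
Product at 9.9% available Cl: 3031 / 0.099 = 30,620 g.
Volume: 30,620 g ÷ 1.09 g/mL = 28,090 mL.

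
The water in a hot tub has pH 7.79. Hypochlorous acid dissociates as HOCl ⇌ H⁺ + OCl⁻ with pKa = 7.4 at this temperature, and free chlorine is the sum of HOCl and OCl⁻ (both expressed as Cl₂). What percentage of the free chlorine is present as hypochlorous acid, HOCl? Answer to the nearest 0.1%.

[OCl⁻]/[HOCl] = 10^(pH − pKa) = 10^(7.79 − 7.4) = 10^0.39 = 2.455.
Fraction as HOCl = 1 / (1 + 2.455) = 0.2895.

28.9%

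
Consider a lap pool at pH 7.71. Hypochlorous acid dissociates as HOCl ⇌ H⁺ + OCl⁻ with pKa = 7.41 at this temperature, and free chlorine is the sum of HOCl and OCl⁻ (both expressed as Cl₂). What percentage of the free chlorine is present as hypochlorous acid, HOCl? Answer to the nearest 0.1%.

[OCl⁻]/[HOCl] = 10^(pH − pKa) = 10^(7.71 − 7.41) = 10^0.30 = 1.995.
Fraction as HOCl = 1 / (1 + 1.995) = 0.3339.

33.4%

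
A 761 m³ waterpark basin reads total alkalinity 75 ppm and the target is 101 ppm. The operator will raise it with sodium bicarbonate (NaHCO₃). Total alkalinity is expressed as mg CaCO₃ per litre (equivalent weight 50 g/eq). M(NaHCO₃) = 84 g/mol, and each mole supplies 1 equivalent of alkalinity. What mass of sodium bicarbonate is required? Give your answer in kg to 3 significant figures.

33.2 kg

Volume: 761 m³ = 761,000 L.
Alkalinity to add: (101 − 75) = 26 mg/L as CaCO₃ × 761,000 L = 19,790 g as CaCO₃.
Equivalents: 19,790 g ÷ 50 g/eq = 395.7 eq.
NaHCO₃ supplies 1 eq per mole → 395.7 mol.
Mass: 395.7 mol × 84 g/mol = 33,240 g.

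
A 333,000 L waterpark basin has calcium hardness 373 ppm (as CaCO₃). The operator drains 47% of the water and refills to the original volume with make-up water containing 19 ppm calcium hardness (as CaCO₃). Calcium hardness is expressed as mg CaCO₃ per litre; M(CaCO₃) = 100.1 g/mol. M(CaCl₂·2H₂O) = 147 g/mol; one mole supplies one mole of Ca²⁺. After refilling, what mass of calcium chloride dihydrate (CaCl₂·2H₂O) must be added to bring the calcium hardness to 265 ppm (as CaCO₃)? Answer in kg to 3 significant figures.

After draining 47% and refilling: 373 × 0.53 + 19 × 0.47 = 206.62 ppm.
Deficit to target: 265 − 206.62 = 58.38 mg/L.
As CaCO₃: 58.38 mg/L × 333,000 L = 19,440 g; ÷ 100.1 = 194.2 mol Ca²⁺.
Mass: 194.2 × 147 = 28,550 g.

28.5 kg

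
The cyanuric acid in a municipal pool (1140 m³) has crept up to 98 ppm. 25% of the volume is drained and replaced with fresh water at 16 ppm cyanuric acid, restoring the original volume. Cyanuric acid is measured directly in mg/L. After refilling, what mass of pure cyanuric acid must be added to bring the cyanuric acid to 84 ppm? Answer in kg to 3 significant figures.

7.41 kg

Volume: 1140 m³ = 1,140,000 L.
After draining 25% and refilling: 98 × 0.75 + 16 × 0.25 = 77.5 ppm.
Deficit to target: 84 − 77.5 = 6.5 mg/L.
Mass: 6.5 mg/L × 1,140,000 L = 7410 g cyanuric acid.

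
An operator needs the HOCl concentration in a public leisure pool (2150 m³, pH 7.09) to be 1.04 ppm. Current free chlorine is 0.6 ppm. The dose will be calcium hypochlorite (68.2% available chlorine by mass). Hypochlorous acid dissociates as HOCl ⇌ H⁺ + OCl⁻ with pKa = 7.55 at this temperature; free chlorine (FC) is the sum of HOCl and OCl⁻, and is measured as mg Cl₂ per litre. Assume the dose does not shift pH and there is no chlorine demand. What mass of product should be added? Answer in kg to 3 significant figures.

Volume: 2150 m³ = 2,150,000 L.
[OCl⁻]/[HOCl] = 10^(pH − pKa) = 10^(7.09 − 7.55) = 0.3467; fraction as HOCl = 1/(1 + 0.3467) = 0.7425.
Free chlorine required for 1.04 ppm HOCl: 1.04 / 0.7425 = 1.401 ppm.
FC to add: 1.401 − 0.6 = 0.8006 mg/L as Cl₂.
Cl₂ equivalent: 0.8006 mg/L × 2,150,000 L = 1721 g.
Product at 68.2% available Cl: 1721 / 0.682 = 2524 g.

2.52 kg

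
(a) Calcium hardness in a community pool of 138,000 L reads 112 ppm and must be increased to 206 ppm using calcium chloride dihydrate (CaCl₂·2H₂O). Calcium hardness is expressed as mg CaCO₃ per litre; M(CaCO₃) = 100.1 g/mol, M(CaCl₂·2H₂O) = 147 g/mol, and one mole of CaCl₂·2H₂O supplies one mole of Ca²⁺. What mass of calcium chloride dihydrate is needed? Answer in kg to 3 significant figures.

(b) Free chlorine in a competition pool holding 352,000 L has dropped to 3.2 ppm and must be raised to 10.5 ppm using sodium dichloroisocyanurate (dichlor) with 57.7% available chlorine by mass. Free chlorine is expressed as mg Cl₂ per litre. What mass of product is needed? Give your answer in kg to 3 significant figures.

(a) 19.0 kg; (b) 4.45 kg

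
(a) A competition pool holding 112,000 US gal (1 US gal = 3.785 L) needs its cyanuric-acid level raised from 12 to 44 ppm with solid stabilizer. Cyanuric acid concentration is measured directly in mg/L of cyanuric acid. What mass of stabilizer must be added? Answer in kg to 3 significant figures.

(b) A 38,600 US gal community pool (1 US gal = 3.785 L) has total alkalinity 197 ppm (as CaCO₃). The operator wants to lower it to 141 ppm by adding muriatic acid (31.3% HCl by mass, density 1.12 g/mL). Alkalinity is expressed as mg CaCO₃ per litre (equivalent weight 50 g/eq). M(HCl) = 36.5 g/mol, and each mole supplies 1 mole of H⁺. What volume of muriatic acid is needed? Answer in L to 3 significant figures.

(a) 13.6 kg; (b) 17.0 L

(a) Volume: 112,000 US gal × 3.785 L/gal = 423,920 L.
(a) CYA to add: (44 − 12) = 32 mg/L × 423,920 L = 13,570 g cyanuric acid.

(b) Volume: 38,600 US gal × 3.785 L/gal = 146,101 L.
(b) Alkalinity to neutralize: (197 − 141) = 56 mg/L as CaCO₃ × 146,101 L = 8182 g as CaCO₃.
(b) Equivalents of H⁺ required: 8182 ÷ 50 g/eq = 163.6 eq = 163.6 mol HCl.
(b) Mass of HCl: 163.6 × 36.5 = 5973 g.
(b) Mass of 31.3% solution: 5973 / 0.313 = 19,080 g.
(b) Volume: 19,080 g ÷ 1.12 g/mL = 17,040 mL.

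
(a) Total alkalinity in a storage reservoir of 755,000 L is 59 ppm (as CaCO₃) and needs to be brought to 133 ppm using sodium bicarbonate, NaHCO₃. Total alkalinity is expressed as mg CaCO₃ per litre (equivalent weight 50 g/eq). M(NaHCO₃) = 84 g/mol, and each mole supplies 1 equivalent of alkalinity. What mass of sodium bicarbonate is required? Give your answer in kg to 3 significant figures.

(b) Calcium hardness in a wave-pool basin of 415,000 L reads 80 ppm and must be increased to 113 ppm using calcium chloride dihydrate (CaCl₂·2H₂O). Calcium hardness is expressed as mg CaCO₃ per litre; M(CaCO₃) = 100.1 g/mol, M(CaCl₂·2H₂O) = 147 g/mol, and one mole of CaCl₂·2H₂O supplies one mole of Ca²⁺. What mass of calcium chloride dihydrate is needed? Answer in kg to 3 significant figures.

(a) Alkalinity to add: (133 − 59) = 74 mg/L as CaCO₃ × 755,000 L = 55,870 g as CaCO₃.
(a) Equivalents: 55,870 g ÷ 50 g/eq = 1117 eq.
(a) NaHCO₃ supplies 1 eq per mole → 1117 mol.
(a) Mass: 1117 mol × 84 g/mol = 93,860 g.

(b) Hardness to add: (113 − 80) = 33 mg/L as CaCO₃ × 415,000 L = 13,700 g as CaCO₃.
(b) Moles of Ca²⁺ (1 mol Ca²⁺ ≡ 1 mol CaCO₃): 13,700 / 100.1 g/mol = 136.8 mol.
(b) Mass of CaCl₂·2H₂O: 136.8 × 147 = 20,110 g.

(a) 93.9 kg; (b) 20.1 kg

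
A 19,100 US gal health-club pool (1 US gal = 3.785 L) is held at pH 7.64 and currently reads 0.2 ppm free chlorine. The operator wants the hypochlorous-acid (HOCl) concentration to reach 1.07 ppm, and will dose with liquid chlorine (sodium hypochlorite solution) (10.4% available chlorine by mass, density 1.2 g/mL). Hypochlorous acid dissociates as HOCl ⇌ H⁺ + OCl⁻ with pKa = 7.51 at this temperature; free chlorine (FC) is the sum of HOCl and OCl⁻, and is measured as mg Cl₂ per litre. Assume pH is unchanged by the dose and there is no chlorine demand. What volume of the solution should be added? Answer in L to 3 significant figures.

1.34 L

Volume: 19,100 US gal × 3.785 L/gal = 72,294 L.
[OCl⁻]/[HOCl] = 10^(pH − pKa) = 10^(7.64 − 7.51) = 1.349; fraction as HOCl = 1/(1 + 1.349) = 0.4257.
Free chlorine required for 1.07 ppm HOCl: 1.07 / 0.4257 = 2.513 ppm.
FC to add: 2.513 − 0.2 = 2.313 mg/L as Cl₂.
Cl₂ equivalent: 2.313 mg/L × 72,294 L = 167.2 g.
Product at 10.4% available Cl: 167.2 / 0.104 = 1608 g.
Volume: 1608 g ÷ 1.2 g/mL = 1340 mL.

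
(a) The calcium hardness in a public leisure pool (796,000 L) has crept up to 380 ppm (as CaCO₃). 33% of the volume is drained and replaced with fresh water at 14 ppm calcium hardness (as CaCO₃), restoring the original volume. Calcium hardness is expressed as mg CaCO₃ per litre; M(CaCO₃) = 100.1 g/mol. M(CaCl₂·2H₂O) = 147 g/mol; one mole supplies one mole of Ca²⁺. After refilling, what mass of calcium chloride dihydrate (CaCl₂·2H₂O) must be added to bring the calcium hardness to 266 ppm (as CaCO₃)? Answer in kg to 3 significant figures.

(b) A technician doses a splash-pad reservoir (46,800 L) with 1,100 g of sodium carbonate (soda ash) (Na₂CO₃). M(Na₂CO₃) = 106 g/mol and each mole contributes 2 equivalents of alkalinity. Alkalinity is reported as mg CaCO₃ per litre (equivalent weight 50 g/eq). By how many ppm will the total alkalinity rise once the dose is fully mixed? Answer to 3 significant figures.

(a) After draining 33% and refilling: 380 × 0.67 + 14 × 0.33 = 259.22 ppm.
(a) Deficit to target: 266 − 259.22 = 6.78 mg/L.
(a) As CaCO₃: 6.78 mg/L × 796,000 L = 5397 g; ÷ 100.1 = 53.91 mol Ca²⁺.
(a) Mass: 53.91 × 147 = 7925 g.

(b) Moles of Na₂CO₃: 1,100 g ÷ 106 g/mol = 10.38 mol → 20.75 eq of alkalinity.
(b) As CaCO₃: 20.75 eq × 50 g/eq = 1038 g.
(b) Rise: 1038 g / 46,800 L × 1000 = 22.17 mg/L.

(a) 7.93 kg; (b) 22.2 ppm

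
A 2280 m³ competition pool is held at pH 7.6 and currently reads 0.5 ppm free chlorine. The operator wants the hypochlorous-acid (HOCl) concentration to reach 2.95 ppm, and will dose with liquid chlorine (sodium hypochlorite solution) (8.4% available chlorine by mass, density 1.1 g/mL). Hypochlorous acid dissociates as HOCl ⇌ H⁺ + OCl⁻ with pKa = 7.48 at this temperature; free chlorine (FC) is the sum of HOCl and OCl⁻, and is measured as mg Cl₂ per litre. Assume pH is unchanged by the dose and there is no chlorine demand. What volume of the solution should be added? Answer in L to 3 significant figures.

156 L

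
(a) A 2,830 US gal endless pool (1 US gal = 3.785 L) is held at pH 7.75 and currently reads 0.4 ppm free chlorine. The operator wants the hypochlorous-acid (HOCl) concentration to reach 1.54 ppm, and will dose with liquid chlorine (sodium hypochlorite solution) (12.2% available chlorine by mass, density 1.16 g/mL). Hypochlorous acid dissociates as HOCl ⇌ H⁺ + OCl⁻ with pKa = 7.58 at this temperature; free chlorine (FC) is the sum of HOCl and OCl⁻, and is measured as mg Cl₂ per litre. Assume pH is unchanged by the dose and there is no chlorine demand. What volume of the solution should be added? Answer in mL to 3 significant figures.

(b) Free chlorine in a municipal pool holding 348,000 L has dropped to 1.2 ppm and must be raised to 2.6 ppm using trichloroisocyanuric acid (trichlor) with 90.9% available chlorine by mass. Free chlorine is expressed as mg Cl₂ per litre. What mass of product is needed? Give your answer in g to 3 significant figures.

(a) 259 mL; (b) 536 g

(a) Volume: 2,830 US gal × 3.785 L/gal = 10,712 L.
(a) [OCl⁻]/[HOCl] = 10^(pH − pKa) = 10^(7.75 − 7.58) = 1.479; fraction as HOCl = 1/(1 + 1.479) = 0.4034.
(a) Free chlorine required for 1.54 ppm HOCl: 1.54 / 0.4034 = 3.818 ppm.
(a) FC to add: 3.818 − 0.4 = 3.418 mg/L as Cl₂.
(a) Cl₂ equivalent: 3.418 mg/L × 10,712 L = 36.61 g.
(a) Product at 12.2% available Cl: 36.61 / 0.122 = 300.1 g.
(a) Volume: 300.1 g ÷ 1.16 g/mL = 258.7 mL.

(b) Chlorine deficit: 2.6 − 1.2 = 1.4 ppm = 1.4 mg/L as Cl₂.
(b) Cl₂ equivalent needed: 1.4 mg/L × 348,000 L = 487,200 mg = 487.2 g.
(b) Product at 90.9% available chlorine: 487.2 / 0.909 = 536 g.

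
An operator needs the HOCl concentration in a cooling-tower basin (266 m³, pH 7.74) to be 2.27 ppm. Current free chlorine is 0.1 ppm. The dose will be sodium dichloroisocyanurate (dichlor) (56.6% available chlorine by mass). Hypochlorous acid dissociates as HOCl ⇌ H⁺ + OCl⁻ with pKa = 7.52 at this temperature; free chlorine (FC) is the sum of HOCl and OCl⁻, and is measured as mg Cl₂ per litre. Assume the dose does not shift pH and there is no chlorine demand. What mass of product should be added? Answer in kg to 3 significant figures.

Volume: 266 m³ = 266,000 L.
[OCl⁻]/[HOCl] = 10^(pH − pKa) = 10^(7.74 − 7.52) = 1.66; fraction as HOCl = 1/(1 + 1.66) = 0.376.
Free chlorine required for 2.27 ppm HOCl: 2.27 / 0.376 = 6.037 ppm.
FC to add: 6.037 − 0.1 = 5.937 mg/L as Cl₂.
Cl₂ equivalent: 5.937 mg/L × 266,000 L = 1579 g.
Product at 56.6% available Cl: 1579 / 0.566 = 2790 g.

2.79 kg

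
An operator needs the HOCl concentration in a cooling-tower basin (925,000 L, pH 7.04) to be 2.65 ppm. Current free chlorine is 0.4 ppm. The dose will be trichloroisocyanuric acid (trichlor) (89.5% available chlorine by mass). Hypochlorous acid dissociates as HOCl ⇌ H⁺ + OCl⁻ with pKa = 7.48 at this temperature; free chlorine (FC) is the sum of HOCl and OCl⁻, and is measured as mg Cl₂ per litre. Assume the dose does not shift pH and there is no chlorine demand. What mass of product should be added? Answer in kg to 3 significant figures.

[OCl⁻]/[HOCl] = 10^(pH − pKa) = 10^(7.04 − 7.48) = 0.3631; fraction as HOCl = 1/(1 + 0.3631) = 0.7336.
Free chlorine required for 2.65 ppm HOCl: 2.65 / 0.7336 = 3.612 ppm.
FC to add: 3.612 − 0.4 = 3.212 mg/L as Cl₂.
Cl₂ equivalent: 3.212 mg/L × 925,000 L = 2971 g.
Product at 89.5% available Cl: 2971 / 0.895 = 3320 g.

3.32 kg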